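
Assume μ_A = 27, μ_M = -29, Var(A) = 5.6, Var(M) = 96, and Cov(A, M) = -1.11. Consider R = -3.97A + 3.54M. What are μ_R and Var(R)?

μ_R = (-3.97)·μ_A + 3.54·μ_M = (-3.97)·27 + 3.54·(-29) = -209.85.
Var(R) = a²·Var(A) + b²·Var(M) + 2ab·Cov(A, M) with a = -3.97, b = 3.54.
= (-3.97)²·5.6 + 3.54²·96 + 2·(-3.97)·3.54·(-1.11)
= 88.26104 + 1203.0336 + 31.199436 = 1322.494076.

μ_R = -209.85, Var(R) = 1322.494076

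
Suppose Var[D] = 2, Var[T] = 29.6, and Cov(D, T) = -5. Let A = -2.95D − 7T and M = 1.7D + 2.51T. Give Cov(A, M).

By bilinearity, Cov(A, M) = ac·Var[D] + bd·Var[T] + (ad+bc)·Cov(D, T), with a=-2.95, b=-7, c=1.7, d=2.51.
ac·Var[D] = (-2.95)·1.7·2 = -10.03
bd·Var[T] = (-7)·2.51·29.6 = -520.072
(ad+bc)·Cov(D, T) = (-19.3045)·(-5) = 96.5225
Cov(A, M) = -10.03 + (-520.072) + 96.5225 = -433.5795.

Cov(A, M) = -433.5795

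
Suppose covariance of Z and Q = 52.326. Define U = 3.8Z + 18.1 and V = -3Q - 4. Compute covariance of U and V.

covariance of U and V = a·c·covariance of Z and Q = 3.8·(-3)·52.326 = -596.5164. Additive constants drop out.

covariance of U and V = -596.5164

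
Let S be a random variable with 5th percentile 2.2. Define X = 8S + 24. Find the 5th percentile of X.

5th percentile of X = 41.6

Since a = 8 > 0 the transformation is increasing, so the 5th percentile of X = a·(P_{5} of S) + b = 8·2.2 + 24 = 41.6.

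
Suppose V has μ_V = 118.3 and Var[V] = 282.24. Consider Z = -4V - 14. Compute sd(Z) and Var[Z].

sd(Z) = 67.2, Var[Z] = 4515.84

Z = -4V - 14 is linear with a = -4, b = -14.
sd(V) = √282.24 = 16.8.
sd(Z) = |a|·sd(V) = |-4|·16.8 = 67.2.
Var[Z] = a²·Var[V] = (-4)²·282.24 = 4515.84 (the additive constant -14 does not affect variance).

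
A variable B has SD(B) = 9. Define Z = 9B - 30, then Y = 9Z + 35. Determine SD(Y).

SD(Y) = 729

SD(Z) = |9|·9 = 81.
SD(Y) = |9|·81 = 729.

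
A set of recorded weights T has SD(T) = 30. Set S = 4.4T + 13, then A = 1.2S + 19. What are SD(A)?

SD(A) = 158.4

SD(S) = |4.4|·30 = 132.
SD(A) = |1.2|·132 = 158.4.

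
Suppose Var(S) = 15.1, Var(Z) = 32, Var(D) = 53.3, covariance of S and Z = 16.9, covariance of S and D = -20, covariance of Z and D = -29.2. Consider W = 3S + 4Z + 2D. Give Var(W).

Var(W) = 559.5

Var(W) = a²·Var(S) + b²·Var(Z) + c²·Var(D) + 2ab·covariance of S and Z + 2ac·covariance of S and D + 2bc·covariance of Z and D, with a = 3, b = 4, c = 2.
= 135.9 + 512 + 213.2 + 405.6 + (-240) + (-467.2)
= 559.5.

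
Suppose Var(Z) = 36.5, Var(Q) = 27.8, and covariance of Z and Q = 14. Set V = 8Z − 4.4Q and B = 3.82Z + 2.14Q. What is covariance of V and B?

covariance of V and B = 858.0432

By bilinearity, covariance of V and B = ac·Var(Z) + bd·Var(Q) + (ad+bc)·covariance of Z and Q, with a=8, b=-4.4, c=3.82, d=2.14.
ac·Var(Z) = 8·3.82·36.5 = 1115.44
bd·Var(Q) = (-4.4)·2.14·27.8 = -261.7648
(ad+bc)·covariance of Z and Q = (0.312)·14 = 4.368
covariance of V and B = 1115.44 + (-261.7648) + 4.368 = 858.0432.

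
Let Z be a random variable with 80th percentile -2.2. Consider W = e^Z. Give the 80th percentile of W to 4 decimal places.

80th percentile of W = 0.1108

e^Z is increasing, so P_{80}(W) = g(P_{80}(Z)) ≈ 0.1108.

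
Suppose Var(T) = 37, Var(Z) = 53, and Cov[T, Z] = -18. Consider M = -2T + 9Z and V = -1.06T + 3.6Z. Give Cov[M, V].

By bilinearity, Cov[M, V] = ac·Var(T) + bd·Var(Z) + (ad+bc)·Cov[T, Z], with a=-2, b=9, c=-1.06, d=3.6.
ac·Var(T) = (-2)·(-1.06)·37 = 78.44
bd·Var(Z) = 9·3.6·53 = 1717.2
(ad+bc)·Cov[T, Z] = (-16.74)·(-18) = 301.32
Cov[M, V] = 78.44 + 1717.2 + 301.32 = 2096.96.

Cov[M, V] = 2096.96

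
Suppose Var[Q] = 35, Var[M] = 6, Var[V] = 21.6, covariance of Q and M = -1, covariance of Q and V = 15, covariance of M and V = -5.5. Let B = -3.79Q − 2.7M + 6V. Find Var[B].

Var[B] = 799.6175

Var[B] = a²·Var[Q] + b²·Var[M] + c²·Var[V] + 2ab·covariance of Q and M + 2ac·covariance of Q and V + 2bc·covariance of M and V, with a = -3.79, b = -2.7, c = 6.
= 502.7435 + 43.74 + 777.6 + (-20.466) + (-682.2) + 178.2
= 799.6175.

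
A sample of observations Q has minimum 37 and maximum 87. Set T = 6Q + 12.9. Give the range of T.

Range of Q = 87 − 37 = 50.
Range(T) = |a|·Range(Q) = |6|·50 = 300.

Range(T) = 300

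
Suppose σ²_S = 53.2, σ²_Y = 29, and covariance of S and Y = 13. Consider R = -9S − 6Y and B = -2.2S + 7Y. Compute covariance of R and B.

covariance of R and B = -812.04

By bilinearity, covariance of R and B = ac·σ²_S + bd·σ²_Y + (ad+bc)·covariance of S and Y, with a=-9, b=-6, c=-2.2, d=7.
ac·σ²_S = (-9)·(-2.2)·53.2 = 1053.36
bd·σ²_Y = (-6)·7·29 = -1218
(ad+bc)·covariance of S and Y = (-49.8)·13 = -647.4
covariance of R and B = 1053.36 + (-1218) + (-647.4) = -812.04.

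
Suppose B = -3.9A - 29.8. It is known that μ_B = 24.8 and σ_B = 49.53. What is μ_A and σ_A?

From B = -3.9A - 29.8: μ_B = a·μ_A + b, so μ_A = (μ_B − b)/a = (24.8 − (-29.8))/(-3.9) = -14.
σ_B = |a|·σ_A, so σ_A = 49.53/|-3.9| = 12.7.

μ_A = -14, σ_A = 12.7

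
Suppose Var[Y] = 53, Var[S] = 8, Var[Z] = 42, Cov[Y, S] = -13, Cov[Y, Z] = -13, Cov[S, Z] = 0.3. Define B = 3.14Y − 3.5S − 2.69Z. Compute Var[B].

Var[B] = a²·Var[Y] + b²·Var[S] + c²·Var[Z] + 2ab·Cov[Y, S] + 2ac·Cov[Y, Z] + 2bc·Cov[S, Z], with a = 3.14, b = -3.5, c = -2.69.
= 522.5588 + 98 + 303.9162 + 285.74 + 219.6116 + 5.649
= 1435.4756.

Var[B] = 1435.4756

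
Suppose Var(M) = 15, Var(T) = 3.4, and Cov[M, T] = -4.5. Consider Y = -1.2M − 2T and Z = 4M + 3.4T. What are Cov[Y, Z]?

By bilinearity, Cov[Y, Z] = ac·Var(M) + bd·Var(T) + (ad+bc)·Cov[M, T], with a=-1.2, b=-2, c=4, d=3.4.
ac·Var(M) = (-1.2)·4·15 = -72
bd·Var(T) = (-2)·3.4·3.4 = -23.12
(ad+bc)·Cov[M, T] = (-12.08)·(-4.5) = 54.36
Cov[Y, Z] = -72 + (-23.12) + 54.36 = -40.76.

Cov[Y, Z] = -40.76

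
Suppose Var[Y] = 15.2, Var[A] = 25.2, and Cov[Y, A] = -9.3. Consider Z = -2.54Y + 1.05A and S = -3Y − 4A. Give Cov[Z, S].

Cov[Z, S] = -55.209

By bilinearity, Cov[Z, S] = ac·Var[Y] + bd·Var[A] + (ad+bc)·Cov[Y, A], with a=-2.54, b=1.05, c=-3, d=-4.
ac·Var[Y] = (-2.54)·(-3)·15.2 = 115.824
bd·Var[A] = 1.05·(-4)·25.2 = -105.84
(ad+bc)·Cov[Y, A] = (7.01)·(-9.3) = -65.193
Cov[Z, S] = 115.824 + (-105.84) + (-65.193) = -55.209.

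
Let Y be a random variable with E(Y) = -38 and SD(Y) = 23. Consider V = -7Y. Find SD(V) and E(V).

V = -7Y is linear with a = -7, b = 0.
SD(V) = |a|·SD(Y) = |-7|·23 = 161.
E(V) = a·E(Y) + b = (-7)·(-38) = 266.

SD(V) = 161, E(V) = 266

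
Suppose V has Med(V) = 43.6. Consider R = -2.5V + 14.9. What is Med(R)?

A linear map preserves order up to sign, so Med(R) = a·Med(V) + b = (-2.5)·43.6 + 14.9 = -94.1.

Med(R) = -94.1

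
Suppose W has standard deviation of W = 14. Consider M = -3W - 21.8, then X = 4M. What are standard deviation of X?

standard deviation of X = 168

standard deviation of M = |-3|·14 = 42.
standard deviation of X = |4|·42 = 168.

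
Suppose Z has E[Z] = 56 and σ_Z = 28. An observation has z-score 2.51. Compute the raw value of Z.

Z = E[Z] + z·σ_Z = 56 + 2.51·28 = 126.28.

Z = 126.28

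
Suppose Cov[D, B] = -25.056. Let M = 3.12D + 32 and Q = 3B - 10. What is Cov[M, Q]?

Cov[M, Q] = a·c·Cov[D, B] = 3.12·3·(-25.056) = -234.52416. Additive constants drop out.

Cov[M, Q] = -234.52416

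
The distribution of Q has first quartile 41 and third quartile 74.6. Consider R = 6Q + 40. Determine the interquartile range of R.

IQR of Q = Q3 − Q1 = 74.6 − 41 = 33.6.
Under R = aQ + b, IQR(R) = |a|·IQR(Q) = |6|·33.6 = 201.6 (shifts cancel; spread scales by |a|).

IQR(R) = 201.6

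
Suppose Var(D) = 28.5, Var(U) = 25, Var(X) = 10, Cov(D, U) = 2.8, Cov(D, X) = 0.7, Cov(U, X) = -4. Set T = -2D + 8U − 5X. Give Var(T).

Var(T) = 2208.4

Var(T) = a²·Var(D) + b²·Var(U) + c²·Var(X) + 2ab·Cov(D, U) + 2ac·Cov(D, X) + 2bc·Cov(U, X), with a = -2, b = 8, c = -5.
= 114 + 1600 + 250 + (-89.6) + 14 + 320
= 2208.4.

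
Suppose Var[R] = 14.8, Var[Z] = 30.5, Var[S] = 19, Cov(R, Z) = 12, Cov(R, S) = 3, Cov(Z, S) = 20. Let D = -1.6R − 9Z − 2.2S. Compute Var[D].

Var[D] = a²·Var[R] + b²·Var[Z] + c²·Var[S] + 2ab·Cov(R, Z) + 2ac·Cov(R, S) + 2bc·Cov(Z, S), with a = -1.6, b = -9, c = -2.2.
= 37.888 + 2470.5 + 91.96 + 345.6 + 21.12 + 792
= 3759.068.

Var[D] = 3759.068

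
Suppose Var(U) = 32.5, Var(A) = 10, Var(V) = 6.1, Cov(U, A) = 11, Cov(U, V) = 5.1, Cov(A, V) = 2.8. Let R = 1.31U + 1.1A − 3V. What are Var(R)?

Var(R) = a²·Var(U) + b²·Var(A) + c²·Var(V) + 2ab·Cov(U, A) + 2ac·Cov(U, V) + 2bc·Cov(A, V), with a = 1.31, b = 1.1, c = -3.
= 55.77325 + 12.1 + 54.9 + 31.702 + (-40.086) + (-18.48)
= 95.90925.

Var(R) = 95.90925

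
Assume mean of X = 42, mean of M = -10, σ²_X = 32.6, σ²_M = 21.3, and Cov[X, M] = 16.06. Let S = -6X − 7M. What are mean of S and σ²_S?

mean of S = (-6)·mean of X + (-7)·mean of M = (-6)·42 + (-7)·(-10) = -182.
σ²_S = a²·σ²_X + b²·σ²_M + 2ab·Cov[X, M] with a = -6, b = -7.
= (-6)²·32.6 + (-7)²·21.3 + 2·(-6)·(-7)·16.06
= 1173.6 + 1043.7 + 1349.04 = 3566.34.

mean of S = -182, σ²_S = 3566.34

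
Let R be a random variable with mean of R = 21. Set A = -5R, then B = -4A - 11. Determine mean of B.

mean of B = 409

mean of A = (-5)·21 = -105.
mean of B = (-4)·(-105) + (-11) = 409.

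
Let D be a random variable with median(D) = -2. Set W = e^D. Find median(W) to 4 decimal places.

e^D is monotone on this domain, so median(W) = exp(-2) ≈ 0.1353.

median(W) = 0.1353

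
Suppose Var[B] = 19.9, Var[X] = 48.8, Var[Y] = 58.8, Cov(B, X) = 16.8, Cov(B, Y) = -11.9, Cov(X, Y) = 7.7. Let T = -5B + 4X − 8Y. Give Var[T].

Var[T] = 2924.7

Var[T] = a²·Var[B] + b²·Var[X] + c²·Var[Y] + 2ab·Cov(B, X) + 2ac·Cov(B, Y) + 2bc·Cov(X, Y), with a = -5, b = 4, c = -8.
= 497.5 + 780.8 + 3763.2 + (-672) + (-952) + (-492.8)
= 2924.7.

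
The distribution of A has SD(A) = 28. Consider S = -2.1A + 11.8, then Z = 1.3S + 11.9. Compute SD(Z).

SD(S) = |-2.1|·28 = 58.8.
SD(Z) = |1.3|·58.8 = 76.44.

SD(Z) = 76.44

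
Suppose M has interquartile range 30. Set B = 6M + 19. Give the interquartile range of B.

IQR(B) = 180

Under B = aM + b, IQR(B) = |a|·IQR(M) = |6|·30 = 180 (shifts cancel; spread scales by |a|).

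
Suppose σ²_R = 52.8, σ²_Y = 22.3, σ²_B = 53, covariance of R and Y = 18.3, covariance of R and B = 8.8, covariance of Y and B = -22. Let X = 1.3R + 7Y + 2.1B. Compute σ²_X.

σ²_X = 1149.97

σ²_X = a²·σ²_R + b²·σ²_Y + c²·σ²_B + 2ab·covariance of R and Y + 2ac·covariance of R and B + 2bc·covariance of Y and B, with a = 1.3, b = 7, c = 2.1.
= 89.232 + 1092.7 + 233.73 + 333.06 + 48.048 + (-646.8)
= 1149.97.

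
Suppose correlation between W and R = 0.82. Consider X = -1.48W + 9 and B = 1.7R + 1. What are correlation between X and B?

correlation between X and B = -0.82

Linear rescalings preserve |correlation|; the slopes -1.48 and 1.7 have opposite signs, so the correlation flips sign: correlation between X and B = −correlation between W and R = -0.82.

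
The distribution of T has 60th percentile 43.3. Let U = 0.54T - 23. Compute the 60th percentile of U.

60th percentile of U = 0.382

Since a = 0.54 > 0 the transformation is increasing, so the 60th percentile of U = a·(P_{60} of T) + b = 0.54·43.3 + (-23) = 0.382.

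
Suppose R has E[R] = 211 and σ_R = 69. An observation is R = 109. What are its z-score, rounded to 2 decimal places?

z = (R − E[R]) / σ_R = (109 − 211) / 69 ≈ -1.48.

z = -1.48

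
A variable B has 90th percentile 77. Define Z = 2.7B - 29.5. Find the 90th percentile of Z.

90th percentile of Z = 178.4

Since a = 2.7 > 0 the transformation is increasing, so the 90th percentile of Z = a·(P_{90} of B) + b = 2.7·77 + (-29.5) = 178.4.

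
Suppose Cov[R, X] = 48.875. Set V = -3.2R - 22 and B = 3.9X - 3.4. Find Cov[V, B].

Cov[V, B] = a·c·Cov[R, X] = (-3.2)·3.9·48.875 = -609.96. Additive constants drop out.

Cov[V, B] = -609.96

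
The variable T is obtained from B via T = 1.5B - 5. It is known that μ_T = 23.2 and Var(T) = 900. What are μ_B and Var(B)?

From T = 1.5B - 5: μ_T = a·μ_B + b, so μ_B = (μ_T − b)/a = (23.2 − (-5))/1.5 = 18.8.
Var(T) = a²·Var(B), so Var(B) = 900/1.5² = 400.

μ_B = 18.8, Var(B) = 400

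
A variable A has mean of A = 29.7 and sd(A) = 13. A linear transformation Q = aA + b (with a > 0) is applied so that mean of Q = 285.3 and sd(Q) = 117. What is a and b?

a = 9, b = 18

sd(Q) = a·sd(A) (a > 0), so a = 117/13 = 9.
mean of Q = a·mean of A + b, so b = 285.3 − 9·29.7 = 18.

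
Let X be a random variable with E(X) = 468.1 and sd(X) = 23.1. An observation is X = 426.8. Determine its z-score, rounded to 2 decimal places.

z = (X − E(X)) / sd(X) = (426.8 − 468.1) / 23.1 ≈ -1.79.

z = -1.79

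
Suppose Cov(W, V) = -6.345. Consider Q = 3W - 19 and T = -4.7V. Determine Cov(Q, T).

Cov(Q, T) = a·c·Cov(W, V) = 3·(-4.7)·(-6.345) = 89.4645. Additive constants drop out.

Cov(Q, T) = 89.4645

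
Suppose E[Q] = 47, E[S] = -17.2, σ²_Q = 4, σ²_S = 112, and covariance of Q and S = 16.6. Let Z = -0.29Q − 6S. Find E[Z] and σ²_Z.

E[Z] = (-0.29)·E[Q] + (-6)·E[S] = (-0.29)·47 + (-6)·(-17.2) = 89.57.
σ²_Z = a²·σ²_Q + b²·σ²_S + 2ab·covariance of Q and S with a = -0.29, b = -6.
= (-0.29)²·4 + (-6)²·112 + 2·(-0.29)·(-6)·16.6
= 0.3364 + 4032 + 57.768 = 4090.1044.

E[Z] = 89.57, σ²_Z = 4090.1044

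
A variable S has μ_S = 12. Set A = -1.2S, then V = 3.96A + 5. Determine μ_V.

μ_V = -52.024

μ_A = (-1.2)·12 = -14.4.
μ_V = 3.96·(-14.4) + 5 = -52.024.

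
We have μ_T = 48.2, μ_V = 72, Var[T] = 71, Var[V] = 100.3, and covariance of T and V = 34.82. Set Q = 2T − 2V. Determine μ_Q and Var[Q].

μ_Q = 2·μ_T + (-2)·μ_V = 2·48.2 + (-2)·72 = -47.6.
Var[Q] = a²·Var[T] + b²·Var[V] + 2ab·covariance of T and V with a = 2, b = -2.
= 2²·71 + (-2)²·100.3 + 2·2·(-2)·34.82
= 284 + 401.2 + (-278.56) = 406.64.

μ_Q = -47.6, Var[Q] = 406.64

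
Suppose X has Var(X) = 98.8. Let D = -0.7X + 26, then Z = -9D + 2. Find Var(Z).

Var(D) = (-0.7)²·98.8 = 48.412.
Var(Z) = (-9)²·48.412 = 3921.372.

Var(Z) = 3921.372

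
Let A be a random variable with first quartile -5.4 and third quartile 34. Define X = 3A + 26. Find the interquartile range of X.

IQR of A = Q3 − Q1 = 34 − (-5.4) = 39.4.
Under X = aA + b, IQR(X) = |a|·IQR(A) = |3|·39.4 = 118.2 (shifts cancel; spread scales by |a|).

IQR(X) = 118.2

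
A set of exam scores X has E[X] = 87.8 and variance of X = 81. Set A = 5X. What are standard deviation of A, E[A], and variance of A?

A = 5X is linear with a = 5, b = 0.
standard deviation of X = √81 = 9.
standard deviation of A = |a|·standard deviation of X = |5|·9 = 45.
E[A] = a·E[X] + b = 5·87.8 = 439.
variance of A = a²·variance of X = 5²·81 = 2025.

standard deviation of A = 45, E[A] = 439, variance of A = 2025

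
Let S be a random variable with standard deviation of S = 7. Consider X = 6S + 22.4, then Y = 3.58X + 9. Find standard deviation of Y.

standard deviation of Y = 150.36

standard deviation of X = |6|·7 = 42.
standard deviation of Y = |3.58|·42 = 150.36.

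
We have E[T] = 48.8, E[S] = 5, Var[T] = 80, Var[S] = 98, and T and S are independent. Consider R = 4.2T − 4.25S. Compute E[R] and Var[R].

E[R] = 4.2·E[T] + (-4.25)·E[S] = 4.2·48.8 + (-4.25)·5 = 183.71.
Var[R] = a²·Var[T] + b²·Var[S] + 2ab·Cov(T, S) with a = 4.2, b = -4.25.
Independence gives Cov(T, S) = 0.
= 4.2²·80 + (-4.25)²·98 + 2·4.2·(-4.25)·0
= 1411.2 + 1770.125 + 0 = 3181.325.

E[R] = 183.71, Var[R] = 3181.325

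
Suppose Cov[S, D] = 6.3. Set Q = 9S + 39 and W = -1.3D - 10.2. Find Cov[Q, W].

Cov[Q, W] = a·c·Cov[S, D] = 9·(-1.3)·6.3 = -73.71. Additive constants drop out.

Cov[Q, W] = -73.71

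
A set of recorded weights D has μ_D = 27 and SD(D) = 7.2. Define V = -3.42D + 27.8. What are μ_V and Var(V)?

μ_V = -64.54, Var(V) = 606.341376

V = -3.42D + 27.8 is linear with a = -3.42, b = 27.8.
μ_V = a·μ_D + b = (-3.42)·27 + 27.8 = -64.54.
Var(D) = 7.2² = 51.84.
Var(V) = a²·Var(D) = (-3.42)²·51.84 = 606.341376 (the additive constant 27.8 does not affect variance).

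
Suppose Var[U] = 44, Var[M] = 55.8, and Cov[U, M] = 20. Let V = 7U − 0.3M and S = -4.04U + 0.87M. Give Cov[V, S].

Cov[V, S] = -1112.8438

By bilinearity, Cov[V, S] = ac·Var[U] + bd·Var[M] + (ad+bc)·Cov[U, M], with a=7, b=-0.3, c=-4.04, d=0.87.
ac·Var[U] = 7·(-4.04)·44 = -1244.32
bd·Var[M] = (-0.3)·0.87·55.8 = -14.5638
(ad+bc)·Cov[U, M] = (7.302)·20 = 146.04
Cov[V, S] = -1244.32 + (-14.5638) + 146.04 = -1112.8438.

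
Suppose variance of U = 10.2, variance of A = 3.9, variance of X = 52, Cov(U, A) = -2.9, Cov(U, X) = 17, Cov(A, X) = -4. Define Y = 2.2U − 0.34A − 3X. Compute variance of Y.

variance of Y = 289.59724

variance of Y = a²·variance of U + b²·variance of A + c²·variance of X + 2ab·Cov(U, A) + 2ac·Cov(U, X) + 2bc·Cov(A, X), with a = 2.2, b = -0.34, c = -3.
= 49.368 + 0.45084 + 468 + 4.3384 + (-224.4) + (-8.16)
= 289.59724.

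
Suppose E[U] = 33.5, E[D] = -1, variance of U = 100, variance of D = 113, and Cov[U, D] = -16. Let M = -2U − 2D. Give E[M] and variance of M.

E[M] = (-2)·E[U] + (-2)·E[D] = (-2)·33.5 + (-2)·(-1) = -65.
variance of M = a²·variance of U + b²·variance of D + 2ab·Cov[U, D] with a = -2, b = -2.
= (-2)²·100 + (-2)²·113 + 2·(-2)·(-2)·(-16)
= 400 + 452 + (-128) = 724.

E[M] = -65, variance of M = 724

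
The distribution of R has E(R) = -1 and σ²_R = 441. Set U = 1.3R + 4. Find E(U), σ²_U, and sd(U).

U = 1.3R + 4 is linear with a = 1.3, b = 4.
E(U) = a·E(R) + b = 1.3·(-1) + 4 = 2.7.
σ²_U = a²·σ²_R = 1.3²·441 = 745.29 (the additive constant 4 does not affect variance).
sd(R) = √441 = 21.
sd(U) = |a|·sd(R) = |1.3|·21 = 27.3.

E(U) = 2.7, σ²_U = 745.29, sd(U) = 27.3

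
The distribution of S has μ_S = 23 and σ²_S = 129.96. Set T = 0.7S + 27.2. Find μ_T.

T = 0.7S + 27.2 is linear with a = 0.7, b = 27.2.
μ_T = a·μ_S + b = 0.7·23 + 27.2 = 43.3.

μ_T = 43.3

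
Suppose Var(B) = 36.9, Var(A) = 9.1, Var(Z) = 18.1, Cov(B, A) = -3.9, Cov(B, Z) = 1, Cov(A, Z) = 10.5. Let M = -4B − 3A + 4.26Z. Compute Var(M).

Var(M) = 604.71156

Var(M) = a²·Var(B) + b²·Var(A) + c²·Var(Z) + 2ab·Cov(B, A) + 2ac·Cov(B, Z) + 2bc·Cov(A, Z), with a = -4, b = -3, c = 4.26.
= 590.4 + 81.9 + 328.47156 + (-93.6) + (-34.08) + (-268.38)
= 604.71156.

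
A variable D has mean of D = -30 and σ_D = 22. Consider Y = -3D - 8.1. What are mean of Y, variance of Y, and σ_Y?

Y = -3D - 8.1 is linear with a = -3, b = -8.1.
mean of Y = a·mean of D + b = (-3)·(-30) + (-8.1) = 81.9.
variance of D = 22² = 484.
variance of Y = a²·variance of D = (-3)²·484 = 4356 (the additive constant -8.1 does not affect variance).
σ_Y = |a|·σ_D = |-3|·22 = 66.

mean of Y = 81.9, variance of Y = 4356, σ_Y = 66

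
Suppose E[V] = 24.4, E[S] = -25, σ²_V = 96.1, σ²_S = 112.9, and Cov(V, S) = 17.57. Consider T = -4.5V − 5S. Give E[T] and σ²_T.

E[T] = 15.2, σ²_T = 5559.175

E[T] = (-4.5)·E[V] + (-5)·E[S] = (-4.5)·24.4 + (-5)·(-25) = 15.2.
σ²_T = a²·σ²_V + b²·σ²_S + 2ab·Cov(V, S) with a = -4.5, b = -5.
= (-4.5)²·96.1 + (-5)²·112.9 + 2·(-4.5)·(-5)·17.57
= 1946.025 + 2822.5 + 790.65 = 5559.175.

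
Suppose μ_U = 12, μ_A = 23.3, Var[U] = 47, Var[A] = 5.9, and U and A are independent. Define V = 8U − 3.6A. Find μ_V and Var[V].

μ_V = 12.12, Var[V] = 3084.464

μ_V = 8·μ_U + (-3.6)·μ_A = 8·12 + (-3.6)·23.3 = 12.12.
Var[V] = a²·Var[U] + b²·Var[A] + 2ab·Cov[U, A] with a = 8, b = -3.6.
Independence gives Cov[U, A] = 0.
= 8²·47 + (-3.6)²·5.9 + 2·8·(-3.6)·0
= 3008 + 76.464 + 0 = 3084.464.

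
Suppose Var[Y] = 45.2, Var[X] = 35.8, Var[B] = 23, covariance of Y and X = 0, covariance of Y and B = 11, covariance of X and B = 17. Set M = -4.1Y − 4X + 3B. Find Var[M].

Var[M] = a²·Var[Y] + b²·Var[X] + c²·Var[B] + 2ab·covariance of Y and X + 2ac·covariance of Y and B + 2bc·covariance of X and B, with a = -4.1, b = -4, c = 3.
= 759.812 + 572.8 + 207 + 0 + (-270.6) + (-408)
= 861.012.

Var[M] = 861.012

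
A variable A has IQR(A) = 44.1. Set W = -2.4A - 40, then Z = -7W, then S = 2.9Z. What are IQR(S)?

IQR(W) = |-2.4|·44.1 = 105.84.
IQR(Z) = |-7|·105.84 = 740.88.
IQR(S) = |2.9|·740.88 = 2148.552.

IQR(S) = 2148.552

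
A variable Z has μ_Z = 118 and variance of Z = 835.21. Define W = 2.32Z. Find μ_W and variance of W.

μ_W = 273.76, variance of W = 4495.434304

W = 2.32Z is linear with a = 2.32, b = 0.
μ_W = a·μ_Z + b = 2.32·118 = 273.76.
variance of W = a²·variance of Z = 2.32²·835.21 = 4495.434304.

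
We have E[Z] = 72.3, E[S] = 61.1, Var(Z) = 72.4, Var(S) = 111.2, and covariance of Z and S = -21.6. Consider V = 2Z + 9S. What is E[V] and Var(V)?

E[V] = 694.5, Var(V) = 8519.2

E[V] = 2·E[Z] + 9·E[S] = 2·72.3 + 9·61.1 = 694.5.
Var(V) = a²·Var(Z) + b²·Var(S) + 2ab·covariance of Z and S with a = 2, b = 9.
= 2²·72.4 + 9²·111.2 + 2·2·9·(-21.6)
= 289.6 + 9007.2 + (-777.6) = 8519.2.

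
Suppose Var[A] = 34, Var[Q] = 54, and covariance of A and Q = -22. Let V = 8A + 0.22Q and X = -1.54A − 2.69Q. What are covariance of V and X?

covariance of V and X = 30.0564

By bilinearity, covariance of V and X = ac·Var[A] + bd·Var[Q] + (ad+bc)·covariance of A and Q, with a=8, b=0.22, c=-1.54, d=-2.69.
ac·Var[A] = 8·(-1.54)·34 = -418.88
bd·Var[Q] = 0.22·(-2.69)·54 = -31.9572
(ad+bc)·covariance of A and Q = (-21.8588)·(-22) = 480.8936
covariance of V and X = -418.88 + (-31.9572) + 480.8936 = 30.0564.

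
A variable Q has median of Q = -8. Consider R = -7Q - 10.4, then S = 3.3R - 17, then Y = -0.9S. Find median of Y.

median of R = (-7)·(-8) + (-10.4) = 45.6.
median of S = 3.3·45.6 + (-17) = 133.48.
median of Y = (-0.9)·133.48 = -120.132.

median of Y = -120.132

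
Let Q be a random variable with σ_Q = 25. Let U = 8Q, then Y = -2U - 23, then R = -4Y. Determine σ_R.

σ_R = 1600

σ_U = |8|·25 = 200.
σ_Y = |-2|·200 = 400.
σ_R = |-4|·400 = 1600.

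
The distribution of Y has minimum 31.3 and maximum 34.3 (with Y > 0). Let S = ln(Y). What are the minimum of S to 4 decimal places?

min(S) = 3.4436

ln(Y) is increasing on this domain, so min(S) comes from min(Y) = 31.3: min(S) = ln(31.3) ≈ 3.4436.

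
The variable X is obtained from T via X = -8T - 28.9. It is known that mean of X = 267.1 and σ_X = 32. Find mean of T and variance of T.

mean of T = -37, variance of T = 16

From X = -8T - 28.9: mean of X = a·mean of T + b, so mean of T = (mean of X − b)/a = (267.1 − (-28.9))/(-8) = -37.
variance of X = 32² = 1024.
variance of X = a²·variance of T, so variance of T = 1024/(-8)² = 16.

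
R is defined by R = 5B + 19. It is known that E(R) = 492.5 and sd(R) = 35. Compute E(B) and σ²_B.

From R = 5B + 19: E(R) = a·E(B) + b, so E(B) = (E(R) − b)/a = (492.5 − 19)/5 = 94.7.
σ²_R = 35² = 1225.
σ²_R = a²·σ²_B, so σ²_B = 1225/5² = 49.

E(B) = 94.7, σ²_B = 49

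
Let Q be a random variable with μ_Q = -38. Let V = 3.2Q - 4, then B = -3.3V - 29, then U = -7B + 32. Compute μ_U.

μ_V = 3.2·(-38) + (-4) = -125.6.
μ_B = (-3.3)·(-125.6) + (-29) = 385.48.
μ_U = (-7)·385.48 + 32 = -2666.36.

μ_U = -2666.36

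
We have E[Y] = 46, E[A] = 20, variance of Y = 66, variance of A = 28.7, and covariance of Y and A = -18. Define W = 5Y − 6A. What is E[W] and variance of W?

E[W] = 110, variance of W = 3763.2

E[W] = 5·E[Y] + (-6)·E[A] = 5·46 + (-6)·20 = 110.
variance of W = a²·variance of Y + b²·variance of A + 2ab·covariance of Y and A with a = 5, b = -6.
= 5²·66 + (-6)²·28.7 + 2·5·(-6)·(-18)
= 1650 + 1033.2 + 1080 = 3763.2.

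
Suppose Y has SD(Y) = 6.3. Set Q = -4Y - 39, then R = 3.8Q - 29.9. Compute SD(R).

SD(Q) = |-4|·6.3 = 25.2.
SD(R) = |3.8|·25.2 = 95.76.

SD(R) = 95.76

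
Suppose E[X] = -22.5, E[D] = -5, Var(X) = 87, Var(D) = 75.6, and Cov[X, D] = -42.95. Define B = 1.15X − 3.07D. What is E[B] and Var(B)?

E[B] = -10.525, Var(B) = 1130.84989

E[B] = 1.15·E[X] + (-3.07)·E[D] = 1.15·(-22.5) + (-3.07)·(-5) = -10.525.
Var(B) = a²·Var(X) + b²·Var(D) + 2ab·Cov[X, D] with a = 1.15, b = -3.07.
= 1.15²·87 + (-3.07)²·75.6 + 2·1.15·(-3.07)·(-42.95)
= 115.0575 + 712.52244 + 303.26995 = 1130.84989.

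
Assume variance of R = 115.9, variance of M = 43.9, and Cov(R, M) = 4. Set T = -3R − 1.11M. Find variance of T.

variance of T = a²·variance of R + b²·variance of M + 2ab·Cov(R, M) with a = -3, b = -1.11.
= (-3)²·115.9 + (-1.11)²·43.9 + 2·(-3)·(-1.11)·4
= 1043.1 + 54.08919 + 26.64 = 1123.82919.

variance of T = 1123.82919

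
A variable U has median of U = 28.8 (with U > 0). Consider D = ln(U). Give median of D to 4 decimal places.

ln(U) is monotone on this domain, so median of D = ln(28.8) ≈ 3.3604.

median of D = 3.3604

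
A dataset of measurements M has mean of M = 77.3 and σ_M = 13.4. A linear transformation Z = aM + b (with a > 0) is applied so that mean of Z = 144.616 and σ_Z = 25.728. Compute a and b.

σ_Z = a·σ_M (a > 0), so a = 25.728/13.4 = 1.92.
mean of Z = a·mean of M + b, so b = 144.616 − 1.92·77.3 = -3.8.

a = 1.92, b = -3.8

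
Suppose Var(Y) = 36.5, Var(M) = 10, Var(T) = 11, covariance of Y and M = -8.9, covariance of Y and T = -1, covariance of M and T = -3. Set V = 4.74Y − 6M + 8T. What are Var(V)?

Var(V) = a²·Var(Y) + b²·Var(M) + c²·Var(T) + 2ab·covariance of Y and M + 2ac·covariance of Y and T + 2bc·covariance of M and T, with a = 4.74, b = -6, c = 8.
= 820.0674 + 360 + 704 + 506.232 + (-75.84) + 288
= 2602.4594.

Var(V) = 2602.4594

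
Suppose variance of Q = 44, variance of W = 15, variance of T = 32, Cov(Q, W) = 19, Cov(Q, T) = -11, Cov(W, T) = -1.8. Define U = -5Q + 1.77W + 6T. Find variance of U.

variance of U = a²·variance of Q + b²·variance of W + c²·variance of T + 2ab·Cov(Q, W) + 2ac·Cov(Q, T) + 2bc·Cov(W, T), with a = -5, b = 1.77, c = 6.
= 1100 + 46.9935 + 1152 + (-336.3) + 660 + (-38.232)
= 2584.4615.

variance of U = 2584.4615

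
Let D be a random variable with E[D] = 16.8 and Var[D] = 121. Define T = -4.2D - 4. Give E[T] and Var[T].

E[T] = -74.56, Var[T] = 2134.44

T = -4.2D - 4 is linear with a = -4.2, b = -4.
E[T] = a·E[D] + b = (-4.2)·16.8 + (-4) = -74.56.
Var[T] = a²·Var[D] = (-4.2)²·121 = 2134.44 (the additive constant -4 does not affect variance).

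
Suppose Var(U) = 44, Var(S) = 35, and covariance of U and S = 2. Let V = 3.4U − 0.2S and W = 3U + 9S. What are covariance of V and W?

By bilinearity, covariance of V and W = ac·Var(U) + bd·Var(S) + (ad+bc)·covariance of U and S, with a=3.4, b=-0.2, c=3, d=9.
ac·Var(U) = 3.4·3·44 = 448.8
bd·Var(S) = (-0.2)·9·35 = -63
(ad+bc)·covariance of U and S = (30)·2 = 60
covariance of V and W = 448.8 + (-63) + 60 = 445.8.

covariance of V and W = 445.8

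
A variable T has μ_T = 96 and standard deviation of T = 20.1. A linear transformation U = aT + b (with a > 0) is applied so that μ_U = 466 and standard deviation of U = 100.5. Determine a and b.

standard deviation of U = a·standard deviation of T (a > 0), so a = 100.5/20.1 = 5.
μ_U = a·μ_T + b, so b = 466 − 5·96 = -14.

a = 5, b = -14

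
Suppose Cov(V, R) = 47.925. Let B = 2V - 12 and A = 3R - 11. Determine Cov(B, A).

Cov(B, A) = a·c·Cov(V, R) = 2·3·47.925 = 287.55. Additive constants drop out.

Cov(B, A) = 287.55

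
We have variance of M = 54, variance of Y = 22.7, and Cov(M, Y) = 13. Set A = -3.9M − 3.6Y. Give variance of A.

variance of A = 1480.572

variance of A = a²·variance of M + b²·variance of Y + 2ab·Cov(M, Y) with a = -3.9, b = -3.6.
= (-3.9)²·54 + (-3.6)²·22.7 + 2·(-3.9)·(-3.6)·13
= 821.34 + 294.192 + 365.04 = 1480.572.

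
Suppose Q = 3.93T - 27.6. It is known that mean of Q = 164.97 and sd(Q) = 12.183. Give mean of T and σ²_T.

mean of T = 49, σ²_T = 9.61

From Q = 3.93T - 27.6: mean of Q = a·mean of T + b, so mean of T = (mean of Q − b)/a = (164.97 − (-27.6))/3.93 = 49.
σ²_Q = 12.183² = 148.425489.
σ²_Q = a²·σ²_T, so σ²_T = 148.425489/3.93² = 9.61.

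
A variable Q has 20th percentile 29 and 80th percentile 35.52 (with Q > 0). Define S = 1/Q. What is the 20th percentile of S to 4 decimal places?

20th percentile of S = 0.0282

1/Q is decreasing on Q > 0, so percentile order reverses: P_{20}(S) uses P_{80}(Q) = 35.52.
P_{20}(S) = 1/35.52 ≈ 0.0282.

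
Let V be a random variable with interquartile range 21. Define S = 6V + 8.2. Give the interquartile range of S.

IQR(S) = 126

Under S = aV + b, IQR(S) = |a|·IQR(V) = |6|·21 = 126 (shifts cancel; spread scales by |a|).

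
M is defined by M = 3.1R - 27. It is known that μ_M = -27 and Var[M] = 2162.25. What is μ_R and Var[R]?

μ_R = 0, Var[R] = 225

From M = 3.1R - 27: μ_M = a·μ_R + b, so μ_R = (μ_M − b)/a = (-27 − (-27))/3.1 = 0.
Var[M] = a²·Var[R], so Var[R] = 2162.25/3.1² = 225.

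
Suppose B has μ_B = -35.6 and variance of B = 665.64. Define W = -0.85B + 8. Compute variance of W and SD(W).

W = -0.85B + 8 is linear with a = -0.85, b = 8.
variance of W = a²·variance of B = (-0.85)²·665.64 = 480.9249 (the additive constant 8 does not affect variance).
SD(B) = √665.64 = 25.8.
SD(W) = |a|·SD(B) = |-0.85|·25.8 = 21.93.

variance of W = 480.9249, SD(W) = 21.93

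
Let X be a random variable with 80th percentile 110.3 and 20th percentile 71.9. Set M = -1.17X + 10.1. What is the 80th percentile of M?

80th percentile of M = -74.023

Since a = -1.17 < 0 the transformation is decreasing, reversing order: the 80th percentile of M corresponds to the 20th percentile of X.
So P_{80}(M) = a·P_{20}(X) + b = (-1.17)·71.9 + 10.1 = -74.023.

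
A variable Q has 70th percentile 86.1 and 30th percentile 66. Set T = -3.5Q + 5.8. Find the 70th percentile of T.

Since a = -3.5 < 0 the transformation is decreasing, reversing order: the 70th percentile of T corresponds to the 30th percentile of Q.
So P_{70}(T) = a·P_{30}(Q) + b = (-3.5)·66 + 5.8 = -225.2.

70th percentile of T = -225.2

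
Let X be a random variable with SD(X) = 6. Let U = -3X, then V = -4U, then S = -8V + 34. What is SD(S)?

SD(U) = |-3|·6 = 18.
SD(V) = |-4|·18 = 72.
SD(S) = |-8|·72 = 576.

SD(S) = 576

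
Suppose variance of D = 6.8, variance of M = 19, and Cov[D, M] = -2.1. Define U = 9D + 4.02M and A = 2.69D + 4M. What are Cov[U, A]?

By bilinearity, Cov[U, A] = ac·variance of D + bd·variance of M + (ad+bc)·Cov[D, M], with a=9, b=4.02, c=2.69, d=4.
ac·variance of D = 9·2.69·6.8 = 164.628
bd·variance of M = 4.02·4·19 = 305.52
(ad+bc)·Cov[D, M] = (46.8138)·(-2.1) = -98.30898
Cov[U, A] = 164.628 + 305.52 + (-98.30898) = 371.83902.

Cov[U, A] = 371.83902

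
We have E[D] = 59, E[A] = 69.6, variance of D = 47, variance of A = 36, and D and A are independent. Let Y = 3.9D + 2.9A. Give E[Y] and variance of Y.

E[Y] = 3.9·E[D] + 2.9·E[A] = 3.9·59 + 2.9·69.6 = 431.94.
variance of Y = a²·variance of D + b²·variance of A + 2ab·covariance of D and A with a = 3.9, b = 2.9.
Independence gives covariance of D and A = 0.
= 3.9²·47 + 2.9²·36 + 2·3.9·2.9·0
= 714.87 + 302.76 + 0 = 1017.63.

E[Y] = 431.94, variance of Y = 1017.63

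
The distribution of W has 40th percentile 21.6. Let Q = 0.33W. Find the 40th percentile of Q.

40th percentile of Q = 7.128

Since a = 0.33 > 0 the transformation is increasing, so the 40th percentile of Q = a·(P_{40} of W) + b = 0.33·21.6 = 7.128.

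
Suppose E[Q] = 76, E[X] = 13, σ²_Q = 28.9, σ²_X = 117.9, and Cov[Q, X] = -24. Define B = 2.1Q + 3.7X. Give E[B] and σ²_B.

E[B] = 2.1·E[Q] + 3.7·E[X] = 2.1·76 + 3.7·13 = 207.7.
σ²_B = a²·σ²_Q + b²·σ²_X + 2ab·Cov[Q, X] with a = 2.1, b = 3.7.
= 2.1²·28.9 + 3.7²·117.9 + 2·2.1·3.7·(-24)
= 127.449 + 1614.051 + (-372.96) = 1368.54.

E[B] = 207.7, σ²_B = 1368.54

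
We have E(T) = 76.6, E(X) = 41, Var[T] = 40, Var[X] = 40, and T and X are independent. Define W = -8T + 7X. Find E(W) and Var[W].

E(W) = -325.8, Var[W] = 4520

E(W) = (-8)·E(T) + 7·E(X) = (-8)·76.6 + 7·41 = -325.8.
Var[W] = a²·Var[T] + b²·Var[X] + 2ab·Cov(T, X) with a = -8, b = 7.
Independence gives Cov(T, X) = 0.
= (-8)²·40 + 7²·40 + 2·(-8)·7·0
= 2560 + 1960 + 0 = 4520.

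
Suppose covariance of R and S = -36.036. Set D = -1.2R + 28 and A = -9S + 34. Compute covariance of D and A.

covariance of D and A = a·c·covariance of R and S = (-1.2)·(-9)·(-36.036) = -389.1888. Additive constants drop out.

covariance of D and A = -389.1888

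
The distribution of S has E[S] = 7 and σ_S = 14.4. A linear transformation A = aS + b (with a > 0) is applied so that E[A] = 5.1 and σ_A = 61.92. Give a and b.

a = 4.3, b = -25

σ_A = a·σ_S (a > 0), so a = 61.92/14.4 = 4.3.
E[A] = a·E[S] + b, so b = 5.1 − 4.3·7 = -25.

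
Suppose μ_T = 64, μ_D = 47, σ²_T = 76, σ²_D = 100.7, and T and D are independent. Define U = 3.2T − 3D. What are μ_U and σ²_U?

μ_U = 63.8, σ²_U = 1684.54

μ_U = 3.2·μ_T + (-3)·μ_D = 3.2·64 + (-3)·47 = 63.8.
σ²_U = a²·σ²_T + b²·σ²_D + 2ab·covariance of T and D with a = 3.2, b = -3.
Independence gives covariance of T and D = 0.
= 3.2²·76 + (-3)²·100.7 + 2·3.2·(-3)·0
= 778.24 + 906.3 + 0 = 1684.54.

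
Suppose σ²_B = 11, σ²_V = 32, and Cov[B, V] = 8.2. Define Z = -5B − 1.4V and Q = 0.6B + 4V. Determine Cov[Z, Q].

Cov[Z, Q] = -383.088

By bilinearity, Cov[Z, Q] = ac·σ²_B + bd·σ²_V + (ad+bc)·Cov[B, V], with a=-5, b=-1.4, c=0.6, d=4.
ac·σ²_B = (-5)·0.6·11 = -33
bd·σ²_V = (-1.4)·4·32 = -179.2
(ad+bc)·Cov[B, V] = (-20.84)·8.2 = -170.888
Cov[Z, Q] = -33 + (-179.2) + (-170.888) = -383.088.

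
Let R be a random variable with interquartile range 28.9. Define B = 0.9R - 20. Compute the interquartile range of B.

Under B = aR + b, IQR(B) = |a|·IQR(R) = |0.9|·28.9 = 26.01 (shifts cancel; spread scales by |a|).

IQR(B) = 26.01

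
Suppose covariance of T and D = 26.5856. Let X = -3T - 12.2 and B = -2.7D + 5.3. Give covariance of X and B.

covariance of X and B = 215.34336

covariance of X and B = a·c·covariance of T and D = (-3)·(-2.7)·26.5856 = 215.34336. Additive constants drop out.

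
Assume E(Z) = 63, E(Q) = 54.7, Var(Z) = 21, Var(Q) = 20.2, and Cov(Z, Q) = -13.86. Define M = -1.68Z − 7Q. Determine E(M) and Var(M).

E(M) = (-1.68)·E(Z) + (-7)·E(Q) = (-1.68)·63 + (-7)·54.7 = -488.74.
Var(M) = a²·Var(Z) + b²·Var(Q) + 2ab·Cov(Z, Q) with a = -1.68, b = -7.
= (-1.68)²·21 + (-7)²·20.2 + 2·(-1.68)·(-7)·(-13.86)
= 59.2704 + 989.8 + (-325.9872) = 723.0832.

E(M) = -488.74, Var(M) = 723.0832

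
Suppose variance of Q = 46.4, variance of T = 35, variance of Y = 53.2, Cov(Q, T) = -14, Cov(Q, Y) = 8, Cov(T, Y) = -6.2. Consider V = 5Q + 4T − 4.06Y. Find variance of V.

variance of V = a²·variance of Q + b²·variance of T + c²·variance of Y + 2ab·Cov(Q, T) + 2ac·Cov(Q, Y) + 2bc·Cov(T, Y), with a = 5, b = 4, c = -4.06.
= 1160 + 560 + 876.92752 + (-560) + (-324.8) + 201.376
= 1913.50352.

variance of V = 1913.50352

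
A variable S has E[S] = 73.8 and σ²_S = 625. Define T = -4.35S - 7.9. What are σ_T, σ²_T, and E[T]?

T = -4.35S - 7.9 is linear with a = -4.35, b = -7.9.
σ_S = √625 = 25.
σ_T = |a|·σ_S = |-4.35|·25 = 108.75.
σ²_T = a²·σ²_S = (-4.35)²·625 = 11826.5625 (the additive constant -7.9 does not affect variance).
E[T] = a·E[S] + b = (-4.35)·73.8 + (-7.9) = -328.93.

σ_T = 108.75, σ²_T = 11826.5625, E[T] = -328.93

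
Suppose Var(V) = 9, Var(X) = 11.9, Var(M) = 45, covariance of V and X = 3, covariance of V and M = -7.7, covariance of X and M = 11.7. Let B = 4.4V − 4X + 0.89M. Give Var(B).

Var(B) = a²·Var(V) + b²·Var(X) + c²·Var(M) + 2ab·covariance of V and X + 2ac·covariance of V and M + 2bc·covariance of X and M, with a = 4.4, b = -4, c = 0.89.
= 174.24 + 190.4 + 35.6445 + (-105.6) + (-60.3064) + (-83.304)
= 151.0741.

Var(B) = 151.0741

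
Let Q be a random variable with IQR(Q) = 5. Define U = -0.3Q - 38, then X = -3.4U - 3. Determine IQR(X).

IQR(U) = |-0.3|·5 = 1.5.
IQR(X) = |-3.4|·1.5 = 5.1.

IQR(X) = 5.1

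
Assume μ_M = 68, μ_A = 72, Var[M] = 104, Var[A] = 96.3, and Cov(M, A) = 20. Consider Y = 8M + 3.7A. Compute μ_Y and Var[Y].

μ_Y = 8·μ_M + 3.7·μ_A = 8·68 + 3.7·72 = 810.4.
Var[Y] = a²·Var[M] + b²·Var[A] + 2ab·Cov(M, A) with a = 8, b = 3.7.
= 8²·104 + 3.7²·96.3 + 2·8·3.7·20
= 6656 + 1318.347 + 1184 = 9158.347.

μ_Y = 810.4, Var[Y] = 9158.347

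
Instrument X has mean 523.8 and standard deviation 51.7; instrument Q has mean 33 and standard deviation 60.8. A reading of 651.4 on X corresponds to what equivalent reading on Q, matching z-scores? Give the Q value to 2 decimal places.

z = (651.4 − 523.8)/51.7 ≈ 2.4681.
Q = 33 + z·60.8 = 33 + (651.4 − 523.8)·60.8/51.7 ≈ 183.06.

Q = 183.06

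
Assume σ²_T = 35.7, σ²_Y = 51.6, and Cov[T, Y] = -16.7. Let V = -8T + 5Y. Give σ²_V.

σ²_V = a²·σ²_T + b²·σ²_Y + 2ab·Cov[T, Y] with a = -8, b = 5.
= (-8)²·35.7 + 5²·51.6 + 2·(-8)·5·(-16.7)
= 2284.8 + 1290 + 1336 = 4910.8.

σ²_V = 4910.8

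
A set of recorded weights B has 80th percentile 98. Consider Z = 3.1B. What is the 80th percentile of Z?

80th percentile of Z = 303.8

Since a = 3.1 > 0 the transformation is increasing, so the 80th percentile of Z = a·(P_{80} of B) + b = 3.1·98 = 303.8.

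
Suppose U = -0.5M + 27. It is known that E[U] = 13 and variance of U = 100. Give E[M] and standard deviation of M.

E[M] = 28, standard deviation of M = 20

From U = -0.5M + 27: E[U] = a·E[M] + b, so E[M] = (E[U] − b)/a = (13 − 27)/(-0.5) = 28.
standard deviation of U = √100 = 10.
standard deviation of U = |a|·standard deviation of M, so standard deviation of M = 10/|-0.5| = 20.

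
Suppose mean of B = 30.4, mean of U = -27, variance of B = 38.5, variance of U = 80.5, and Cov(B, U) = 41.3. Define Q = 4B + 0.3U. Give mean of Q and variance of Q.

mean of Q = 113.5, variance of Q = 722.365

mean of Q = 4·mean of B + 0.3·mean of U = 4·30.4 + 0.3·(-27) = 113.5.
variance of Q = a²·variance of B + b²·variance of U + 2ab·Cov(B, U) with a = 4, b = 0.3.
= 4²·38.5 + 0.3²·80.5 + 2·4·0.3·41.3
= 616 + 7.245 + 99.12 = 722.365.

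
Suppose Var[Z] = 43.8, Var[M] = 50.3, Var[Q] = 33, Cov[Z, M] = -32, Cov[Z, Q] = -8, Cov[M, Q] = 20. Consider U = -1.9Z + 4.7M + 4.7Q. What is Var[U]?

Var[U] = a²·Var[Z] + b²·Var[M] + c²·Var[Q] + 2ab·Cov[Z, M] + 2ac·Cov[Z, Q] + 2bc·Cov[M, Q], with a = -1.9, b = 4.7, c = 4.7.
= 158.118 + 1111.127 + 728.97 + 571.52 + 142.88 + 883.6
= 3596.215.

Var[U] = 3596.215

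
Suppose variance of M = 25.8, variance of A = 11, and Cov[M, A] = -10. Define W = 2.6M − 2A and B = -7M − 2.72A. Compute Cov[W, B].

By bilinearity, Cov[W, B] = ac·variance of M + bd·variance of A + (ad+bc)·Cov[M, A], with a=2.6, b=-2, c=-7, d=-2.72.
ac·variance of M = 2.6·(-7)·25.8 = -469.56
bd·variance of A = (-2)·(-2.72)·11 = 59.84
(ad+bc)·Cov[M, A] = (6.928)·(-10) = -69.28
Cov[W, B] = -469.56 + 59.84 + (-69.28) = -479.

Cov[W, B] = -479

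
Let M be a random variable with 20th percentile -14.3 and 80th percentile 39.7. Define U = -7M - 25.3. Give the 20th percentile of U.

20th percentile of U = -303.2

Since a = -7 < 0 the transformation is decreasing, reversing order: the 20th percentile of U corresponds to the 80th percentile of M.
So P_{20}(U) = a·P_{80}(M) + b = (-7)·39.7 + (-25.3) = -303.2.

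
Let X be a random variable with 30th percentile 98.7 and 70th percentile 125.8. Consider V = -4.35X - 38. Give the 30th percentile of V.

Since a = -4.35 < 0 the transformation is decreasing, reversing order: the 30th percentile of V corresponds to the 70th percentile of X.
So P_{30}(V) = a·P_{70}(X) + b = (-4.35)·125.8 + (-38) = -585.23.

30th percentile of V = -585.23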